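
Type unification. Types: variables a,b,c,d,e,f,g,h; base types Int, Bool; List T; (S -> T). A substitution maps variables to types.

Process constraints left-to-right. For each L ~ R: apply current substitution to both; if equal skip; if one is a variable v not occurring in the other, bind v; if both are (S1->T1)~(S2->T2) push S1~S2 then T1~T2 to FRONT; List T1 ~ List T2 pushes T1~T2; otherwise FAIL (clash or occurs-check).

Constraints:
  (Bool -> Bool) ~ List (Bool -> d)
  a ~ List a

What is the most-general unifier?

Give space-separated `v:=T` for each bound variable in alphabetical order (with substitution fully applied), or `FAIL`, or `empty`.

step 1: unify (Bool -> Bool) ~ List (Bool -> d)  [subst: {-} | 1 pending]
  clash: (Bool -> Bool) vs List (Bool -> d)

Answer: FAIL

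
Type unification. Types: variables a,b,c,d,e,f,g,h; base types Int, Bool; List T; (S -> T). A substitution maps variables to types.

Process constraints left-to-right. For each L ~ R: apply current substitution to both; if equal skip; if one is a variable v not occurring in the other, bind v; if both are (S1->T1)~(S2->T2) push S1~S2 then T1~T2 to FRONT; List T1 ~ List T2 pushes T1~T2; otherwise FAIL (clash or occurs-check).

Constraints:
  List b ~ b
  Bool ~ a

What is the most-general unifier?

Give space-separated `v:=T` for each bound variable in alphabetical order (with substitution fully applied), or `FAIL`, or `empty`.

Answer: FAIL

Derivation:
step 1: unify List b ~ b  [subst: {-} | 1 pending]
  occurs-check fail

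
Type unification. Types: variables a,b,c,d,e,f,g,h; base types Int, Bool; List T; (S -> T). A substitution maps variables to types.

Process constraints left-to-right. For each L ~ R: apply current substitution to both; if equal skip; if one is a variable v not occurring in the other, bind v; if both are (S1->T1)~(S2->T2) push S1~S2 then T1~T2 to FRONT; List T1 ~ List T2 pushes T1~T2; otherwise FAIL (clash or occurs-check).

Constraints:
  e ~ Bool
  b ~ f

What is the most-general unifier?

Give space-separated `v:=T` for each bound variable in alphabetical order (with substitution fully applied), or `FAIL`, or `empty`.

step 1: unify e ~ Bool  [subst: {-} | 1 pending]
  bind e := Bool
step 2: unify b ~ f  [subst: {e:=Bool} | 0 pending]
  bind b := f

Answer: b:=f e:=Bool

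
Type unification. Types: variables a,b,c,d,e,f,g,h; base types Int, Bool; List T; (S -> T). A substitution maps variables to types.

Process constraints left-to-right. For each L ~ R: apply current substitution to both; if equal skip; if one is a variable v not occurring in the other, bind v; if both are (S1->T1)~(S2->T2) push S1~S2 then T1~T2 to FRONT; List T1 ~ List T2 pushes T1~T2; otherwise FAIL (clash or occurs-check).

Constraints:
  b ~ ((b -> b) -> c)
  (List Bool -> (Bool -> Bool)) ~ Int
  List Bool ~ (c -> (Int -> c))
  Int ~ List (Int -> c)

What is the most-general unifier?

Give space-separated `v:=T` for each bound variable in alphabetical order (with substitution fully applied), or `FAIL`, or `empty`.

Answer: FAIL

Derivation:
step 1: unify b ~ ((b -> b) -> c)  [subst: {-} | 3 pending]
  occurs-check fail: b in ((b -> b) -> c)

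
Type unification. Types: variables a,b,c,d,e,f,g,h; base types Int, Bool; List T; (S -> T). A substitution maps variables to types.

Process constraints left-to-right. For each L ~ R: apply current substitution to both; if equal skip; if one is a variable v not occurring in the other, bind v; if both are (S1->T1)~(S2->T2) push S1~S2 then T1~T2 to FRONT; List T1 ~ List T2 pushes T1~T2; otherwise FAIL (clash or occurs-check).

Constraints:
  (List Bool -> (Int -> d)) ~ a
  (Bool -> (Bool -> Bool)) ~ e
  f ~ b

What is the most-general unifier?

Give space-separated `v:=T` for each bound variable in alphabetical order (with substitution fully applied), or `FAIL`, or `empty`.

step 1: unify (List Bool -> (Int -> d)) ~ a  [subst: {-} | 2 pending]
  bind a := (List Bool -> (Int -> d))
step 2: unify (Bool -> (Bool -> Bool)) ~ e  [subst: {a:=(List Bool -> (Int -> d))} | 1 pending]
  bind e := (Bool -> (Bool -> Bool))
step 3: unify f ~ b  [subst: {a:=(List Bool -> (Int -> d)), e:=(Bool -> (Bool -> Bool))} | 0 pending]
  bind f := b

Answer: a:=(List Bool -> (Int -> d)) e:=(Bool -> (Bool -> Bool)) f:=b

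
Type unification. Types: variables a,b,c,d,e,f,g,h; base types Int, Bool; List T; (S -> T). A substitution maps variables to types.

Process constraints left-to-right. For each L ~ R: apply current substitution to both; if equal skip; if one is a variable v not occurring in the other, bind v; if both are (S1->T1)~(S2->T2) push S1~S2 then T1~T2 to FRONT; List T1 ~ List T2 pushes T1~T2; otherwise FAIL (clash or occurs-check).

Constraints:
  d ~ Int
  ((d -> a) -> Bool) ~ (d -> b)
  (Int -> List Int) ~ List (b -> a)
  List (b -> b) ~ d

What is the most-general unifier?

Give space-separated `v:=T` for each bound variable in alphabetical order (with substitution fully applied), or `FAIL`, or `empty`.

step 1: unify d ~ Int  [subst: {-} | 3 pending]
  bind d := Int
step 2: unify ((Int -> a) -> Bool) ~ (Int -> b)  [subst: {d:=Int} | 2 pending]
  -> decompose arrow: push (Int -> a)~Int, Bool~b
step 3: unify (Int -> a) ~ Int  [subst: {d:=Int} | 3 pending]
  clash: (Int -> a) vs Int

Answer: FAIL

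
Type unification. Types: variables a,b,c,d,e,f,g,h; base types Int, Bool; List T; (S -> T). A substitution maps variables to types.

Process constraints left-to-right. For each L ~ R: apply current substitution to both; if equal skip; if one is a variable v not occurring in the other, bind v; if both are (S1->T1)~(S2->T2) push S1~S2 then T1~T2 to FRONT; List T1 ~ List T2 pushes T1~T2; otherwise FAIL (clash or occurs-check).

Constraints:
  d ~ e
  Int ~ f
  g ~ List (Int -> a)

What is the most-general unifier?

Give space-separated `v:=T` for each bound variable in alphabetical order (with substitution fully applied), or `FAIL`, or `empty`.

Answer: d:=e f:=Int g:=List (Int -> a)

Derivation:
step 1: unify d ~ e  [subst: {-} | 2 pending]
  bind d := e
step 2: unify Int ~ f  [subst: {d:=e} | 1 pending]
  bind f := Int
step 3: unify g ~ List (Int -> a)  [subst: {d:=e, f:=Int} | 0 pending]
  bind g := List (Int -> a)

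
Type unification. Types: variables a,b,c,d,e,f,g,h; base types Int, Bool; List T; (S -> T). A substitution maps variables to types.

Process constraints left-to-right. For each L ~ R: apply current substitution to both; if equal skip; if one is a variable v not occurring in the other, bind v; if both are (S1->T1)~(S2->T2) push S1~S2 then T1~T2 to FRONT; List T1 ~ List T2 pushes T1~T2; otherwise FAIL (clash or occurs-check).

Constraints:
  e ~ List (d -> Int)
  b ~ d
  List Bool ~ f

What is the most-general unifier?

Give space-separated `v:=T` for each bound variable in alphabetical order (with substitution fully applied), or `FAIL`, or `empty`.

Answer: b:=d e:=List (d -> Int) f:=List Bool

Derivation:
step 1: unify e ~ List (d -> Int)  [subst: {-} | 2 pending]
  bind e := List (d -> Int)
step 2: unify b ~ d  [subst: {e:=List (d -> Int)} | 1 pending]
  bind b := d
step 3: unify List Bool ~ f  [subst: {e:=List (d -> Int), b:=d} | 0 pending]
  bind f := List Bool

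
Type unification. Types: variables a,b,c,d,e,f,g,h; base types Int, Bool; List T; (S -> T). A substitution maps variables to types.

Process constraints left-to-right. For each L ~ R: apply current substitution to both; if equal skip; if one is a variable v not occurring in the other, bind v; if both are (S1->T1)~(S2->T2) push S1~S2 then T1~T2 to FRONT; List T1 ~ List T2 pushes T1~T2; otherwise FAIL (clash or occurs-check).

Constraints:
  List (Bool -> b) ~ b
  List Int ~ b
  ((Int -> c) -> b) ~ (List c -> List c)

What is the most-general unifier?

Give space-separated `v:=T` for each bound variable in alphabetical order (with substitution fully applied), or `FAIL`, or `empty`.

step 1: unify List (Bool -> b) ~ b  [subst: {-} | 2 pending]
  occurs-check fail

Answer: FAIL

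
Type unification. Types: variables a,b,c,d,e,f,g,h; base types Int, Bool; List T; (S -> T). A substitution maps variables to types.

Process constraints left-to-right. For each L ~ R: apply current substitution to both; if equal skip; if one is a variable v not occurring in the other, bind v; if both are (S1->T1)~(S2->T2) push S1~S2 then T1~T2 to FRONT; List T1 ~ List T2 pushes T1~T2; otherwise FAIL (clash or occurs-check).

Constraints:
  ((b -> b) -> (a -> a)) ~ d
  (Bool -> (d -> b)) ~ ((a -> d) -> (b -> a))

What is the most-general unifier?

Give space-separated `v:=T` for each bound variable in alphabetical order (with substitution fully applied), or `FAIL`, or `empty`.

Answer: FAIL

Derivation:
step 1: unify ((b -> b) -> (a -> a)) ~ d  [subst: {-} | 1 pending]
  bind d := ((b -> b) -> (a -> a))
step 2: unify (Bool -> (((b -> b) -> (a -> a)) -> b)) ~ ((a -> ((b -> b) -> (a -> a))) -> (b -> a))  [subst: {d:=((b -> b) -> (a -> a))} | 0 pending]
  -> decompose arrow: push Bool~(a -> ((b -> b) -> (a -> a))), (((b -> b) -> (a -> a)) -> b)~(b -> a)
step 3: unify Bool ~ (a -> ((b -> b) -> (a -> a)))  [subst: {d:=((b -> b) -> (a -> a))} | 1 pending]
  clash: Bool vs (a -> ((b -> b) -> (a -> a)))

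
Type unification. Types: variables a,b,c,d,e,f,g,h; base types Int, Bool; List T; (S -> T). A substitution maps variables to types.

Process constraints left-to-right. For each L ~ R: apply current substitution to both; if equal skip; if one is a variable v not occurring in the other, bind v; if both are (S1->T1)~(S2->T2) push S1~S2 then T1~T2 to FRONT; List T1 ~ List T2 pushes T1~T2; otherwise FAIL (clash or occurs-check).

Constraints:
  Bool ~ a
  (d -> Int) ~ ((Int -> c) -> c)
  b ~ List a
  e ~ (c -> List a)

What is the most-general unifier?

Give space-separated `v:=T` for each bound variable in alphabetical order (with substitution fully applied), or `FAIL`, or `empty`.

step 1: unify Bool ~ a  [subst: {-} | 3 pending]
  bind a := Bool
step 2: unify (d -> Int) ~ ((Int -> c) -> c)  [subst: {a:=Bool} | 2 pending]
  -> decompose arrow: push d~(Int -> c), Int~c
step 3: unify d ~ (Int -> c)  [subst: {a:=Bool} | 3 pending]
  bind d := (Int -> c)
step 4: unify Int ~ c  [subst: {a:=Bool, d:=(Int -> c)} | 2 pending]
  bind c := Int
step 5: unify b ~ List Bool  [subst: {a:=Bool, d:=(Int -> c), c:=Int} | 1 pending]
  bind b := List Bool
step 6: unify e ~ (Int -> List Bool)  [subst: {a:=Bool, d:=(Int -> c), c:=Int, b:=List Bool} | 0 pending]
  bind e := (Int -> List Bool)

Answer: a:=Bool b:=List Bool c:=Int d:=(Int -> Int) e:=(Int -> List Bool)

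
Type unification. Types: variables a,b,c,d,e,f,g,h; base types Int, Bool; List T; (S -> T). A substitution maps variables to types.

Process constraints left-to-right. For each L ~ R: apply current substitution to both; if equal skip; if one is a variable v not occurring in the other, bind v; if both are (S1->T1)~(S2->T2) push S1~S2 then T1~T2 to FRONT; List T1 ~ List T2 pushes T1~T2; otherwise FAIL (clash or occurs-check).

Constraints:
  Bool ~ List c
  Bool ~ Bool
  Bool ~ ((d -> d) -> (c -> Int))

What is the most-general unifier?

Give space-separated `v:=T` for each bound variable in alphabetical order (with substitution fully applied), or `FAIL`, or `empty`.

Answer: FAIL

Derivation:
step 1: unify Bool ~ List c  [subst: {-} | 2 pending]
  clash: Bool vs List c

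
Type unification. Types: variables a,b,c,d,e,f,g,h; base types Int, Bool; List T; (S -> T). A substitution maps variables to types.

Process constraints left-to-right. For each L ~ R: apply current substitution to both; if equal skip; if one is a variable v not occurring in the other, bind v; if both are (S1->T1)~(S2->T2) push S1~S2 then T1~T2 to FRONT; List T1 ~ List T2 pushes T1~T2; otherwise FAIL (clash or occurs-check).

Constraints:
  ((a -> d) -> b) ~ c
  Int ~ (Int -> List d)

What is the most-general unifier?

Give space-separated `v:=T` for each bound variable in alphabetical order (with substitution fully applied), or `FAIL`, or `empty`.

Answer: FAIL

Derivation:
step 1: unify ((a -> d) -> b) ~ c  [subst: {-} | 1 pending]
  bind c := ((a -> d) -> b)
step 2: unify Int ~ (Int -> List d)  [subst: {c:=((a -> d) -> b)} | 0 pending]
  clash: Int vs (Int -> List d)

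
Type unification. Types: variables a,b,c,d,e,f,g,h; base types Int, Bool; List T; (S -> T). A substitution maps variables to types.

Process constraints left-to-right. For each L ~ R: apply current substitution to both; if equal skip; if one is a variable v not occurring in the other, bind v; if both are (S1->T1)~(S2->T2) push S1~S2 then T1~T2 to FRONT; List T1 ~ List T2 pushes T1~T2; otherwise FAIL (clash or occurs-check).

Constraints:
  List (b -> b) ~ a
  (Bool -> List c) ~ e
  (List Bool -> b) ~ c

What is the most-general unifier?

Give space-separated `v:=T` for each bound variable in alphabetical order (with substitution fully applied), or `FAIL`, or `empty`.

Answer: a:=List (b -> b) c:=(List Bool -> b) e:=(Bool -> List (List Bool -> b))

Derivation:
step 1: unify List (b -> b) ~ a  [subst: {-} | 2 pending]
  bind a := List (b -> b)
step 2: unify (Bool -> List c) ~ e  [subst: {a:=List (b -> b)} | 1 pending]
  bind e := (Bool -> List c)
step 3: unify (List Bool -> b) ~ c  [subst: {a:=List (b -> b), e:=(Bool -> List c)} | 0 pending]
  bind c := (List Bool -> b)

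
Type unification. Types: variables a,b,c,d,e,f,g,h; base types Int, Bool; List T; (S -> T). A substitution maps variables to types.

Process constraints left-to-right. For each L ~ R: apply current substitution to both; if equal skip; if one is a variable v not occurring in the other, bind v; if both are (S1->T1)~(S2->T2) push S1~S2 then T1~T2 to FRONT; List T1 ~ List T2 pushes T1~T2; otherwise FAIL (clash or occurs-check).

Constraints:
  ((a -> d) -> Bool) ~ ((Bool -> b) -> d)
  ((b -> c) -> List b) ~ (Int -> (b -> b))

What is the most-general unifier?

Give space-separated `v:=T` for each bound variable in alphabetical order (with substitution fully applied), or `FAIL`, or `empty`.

Answer: FAIL

Derivation:
step 1: unify ((a -> d) -> Bool) ~ ((Bool -> b) -> d)  [subst: {-} | 1 pending]
  -> decompose arrow: push (a -> d)~(Bool -> b), Bool~d
step 2: unify (a -> d) ~ (Bool -> b)  [subst: {-} | 2 pending]
  -> decompose arrow: push a~Bool, d~b
step 3: unify a ~ Bool  [subst: {-} | 3 pending]
  bind a := Bool
step 4: unify d ~ b  [subst: {a:=Bool} | 2 pending]
  bind d := b
step 5: unify Bool ~ b  [subst: {a:=Bool, d:=b} | 1 pending]
  bind b := Bool
step 6: unify ((Bool -> c) -> List Bool) ~ (Int -> (Bool -> Bool))  [subst: {a:=Bool, d:=b, b:=Bool} | 0 pending]
  -> decompose arrow: push (Bool -> c)~Int, List Bool~(Bool -> Bool)
step 7: unify (Bool -> c) ~ Int  [subst: {a:=Bool, d:=b, b:=Bool} | 1 pending]
  clash: (Bool -> c) vs Int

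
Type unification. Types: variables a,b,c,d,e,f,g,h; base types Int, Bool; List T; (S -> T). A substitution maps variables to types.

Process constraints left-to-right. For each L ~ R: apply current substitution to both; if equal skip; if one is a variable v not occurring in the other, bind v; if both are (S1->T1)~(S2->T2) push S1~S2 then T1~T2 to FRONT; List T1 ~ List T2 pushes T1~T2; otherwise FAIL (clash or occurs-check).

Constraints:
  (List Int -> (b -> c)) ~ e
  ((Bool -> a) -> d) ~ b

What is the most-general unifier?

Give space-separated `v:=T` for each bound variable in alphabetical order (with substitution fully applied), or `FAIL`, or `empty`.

Answer: b:=((Bool -> a) -> d) e:=(List Int -> (((Bool -> a) -> d) -> c))

Derivation:
step 1: unify (List Int -> (b -> c)) ~ e  [subst: {-} | 1 pending]
  bind e := (List Int -> (b -> c))
step 2: unify ((Bool -> a) -> d) ~ b  [subst: {e:=(List Int -> (b -> c))} | 0 pending]
  bind b := ((Bool -> a) -> d)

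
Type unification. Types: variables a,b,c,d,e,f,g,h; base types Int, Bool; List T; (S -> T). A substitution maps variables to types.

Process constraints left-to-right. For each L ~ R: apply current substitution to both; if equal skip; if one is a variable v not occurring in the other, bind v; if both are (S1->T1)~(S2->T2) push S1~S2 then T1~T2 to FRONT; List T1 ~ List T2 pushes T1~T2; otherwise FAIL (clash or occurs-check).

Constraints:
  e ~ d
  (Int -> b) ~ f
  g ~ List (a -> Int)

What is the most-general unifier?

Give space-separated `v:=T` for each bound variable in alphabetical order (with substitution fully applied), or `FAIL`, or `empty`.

step 1: unify e ~ d  [subst: {-} | 2 pending]
  bind e := d
step 2: unify (Int -> b) ~ f  [subst: {e:=d} | 1 pending]
  bind f := (Int -> b)
step 3: unify g ~ List (a -> Int)  [subst: {e:=d, f:=(Int -> b)} | 0 pending]
  bind g := List (a -> Int)

Answer: e:=d f:=(Int -> b) g:=List (a -> Int)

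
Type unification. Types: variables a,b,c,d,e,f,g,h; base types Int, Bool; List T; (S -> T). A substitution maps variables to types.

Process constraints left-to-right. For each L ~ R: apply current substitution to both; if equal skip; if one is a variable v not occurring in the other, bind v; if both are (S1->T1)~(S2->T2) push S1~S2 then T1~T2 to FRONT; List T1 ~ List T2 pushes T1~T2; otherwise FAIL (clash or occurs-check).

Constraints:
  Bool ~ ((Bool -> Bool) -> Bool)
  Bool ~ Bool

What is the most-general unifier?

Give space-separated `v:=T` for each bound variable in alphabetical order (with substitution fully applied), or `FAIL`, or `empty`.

step 1: unify Bool ~ ((Bool -> Bool) -> Bool)  [subst: {-} | 1 pending]
  clash: Bool vs ((Bool -> Bool) -> Bool)

Answer: FAIL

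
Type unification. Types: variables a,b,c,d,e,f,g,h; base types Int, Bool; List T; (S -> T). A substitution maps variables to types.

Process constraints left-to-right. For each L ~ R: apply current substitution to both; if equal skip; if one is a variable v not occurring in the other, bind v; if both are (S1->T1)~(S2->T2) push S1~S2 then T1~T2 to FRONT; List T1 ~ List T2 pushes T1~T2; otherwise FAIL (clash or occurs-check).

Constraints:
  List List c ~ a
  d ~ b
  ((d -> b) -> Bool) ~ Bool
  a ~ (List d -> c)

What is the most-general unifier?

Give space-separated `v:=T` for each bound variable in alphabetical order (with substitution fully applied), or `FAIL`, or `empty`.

step 1: unify List List c ~ a  [subst: {-} | 3 pending]
  bind a := List List c
step 2: unify d ~ b  [subst: {a:=List List c} | 2 pending]
  bind d := b
step 3: unify ((b -> b) -> Bool) ~ Bool  [subst: {a:=List List c, d:=b} | 1 pending]
  clash: ((b -> b) -> Bool) vs Bool

Answer: FAIL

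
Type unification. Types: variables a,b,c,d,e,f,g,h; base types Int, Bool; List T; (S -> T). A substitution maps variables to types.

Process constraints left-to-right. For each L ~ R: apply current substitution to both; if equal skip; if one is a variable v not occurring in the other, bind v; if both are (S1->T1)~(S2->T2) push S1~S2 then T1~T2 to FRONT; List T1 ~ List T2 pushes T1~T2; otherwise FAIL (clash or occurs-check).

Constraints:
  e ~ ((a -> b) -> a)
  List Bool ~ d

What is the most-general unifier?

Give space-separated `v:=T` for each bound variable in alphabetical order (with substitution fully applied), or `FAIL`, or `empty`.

Answer: d:=List Bool e:=((a -> b) -> a)

Derivation:
step 1: unify e ~ ((a -> b) -> a)  [subst: {-} | 1 pending]
  bind e := ((a -> b) -> a)
step 2: unify List Bool ~ d  [subst: {e:=((a -> b) -> a)} | 0 pending]
  bind d := List Bool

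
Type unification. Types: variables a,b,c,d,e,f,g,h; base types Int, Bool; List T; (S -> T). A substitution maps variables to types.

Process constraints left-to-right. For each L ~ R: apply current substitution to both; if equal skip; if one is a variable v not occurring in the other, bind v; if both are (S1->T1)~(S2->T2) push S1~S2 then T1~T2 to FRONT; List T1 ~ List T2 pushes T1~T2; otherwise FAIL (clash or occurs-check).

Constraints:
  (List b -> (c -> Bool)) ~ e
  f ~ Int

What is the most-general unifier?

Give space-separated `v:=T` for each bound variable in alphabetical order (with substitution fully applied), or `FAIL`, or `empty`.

Answer: e:=(List b -> (c -> Bool)) f:=Int

Derivation:
step 1: unify (List b -> (c -> Bool)) ~ e  [subst: {-} | 1 pending]
  bind e := (List b -> (c -> Bool))
step 2: unify f ~ Int  [subst: {e:=(List b -> (c -> Bool))} | 0 pending]
  bind f := Int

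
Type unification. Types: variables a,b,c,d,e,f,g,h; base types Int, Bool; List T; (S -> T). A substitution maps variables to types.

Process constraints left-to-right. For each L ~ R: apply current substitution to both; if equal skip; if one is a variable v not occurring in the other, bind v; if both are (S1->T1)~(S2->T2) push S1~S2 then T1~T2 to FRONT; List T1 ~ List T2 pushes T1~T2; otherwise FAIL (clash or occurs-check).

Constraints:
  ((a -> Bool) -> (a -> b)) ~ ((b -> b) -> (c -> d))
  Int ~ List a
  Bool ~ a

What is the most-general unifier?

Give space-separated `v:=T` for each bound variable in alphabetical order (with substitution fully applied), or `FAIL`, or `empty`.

Answer: FAIL

Derivation:
step 1: unify ((a -> Bool) -> (a -> b)) ~ ((b -> b) -> (c -> d))  [subst: {-} | 2 pending]
  -> decompose arrow: push (a -> Bool)~(b -> b), (a -> b)~(c -> d)
step 2: unify (a -> Bool) ~ (b -> b)  [subst: {-} | 3 pending]
  -> decompose arrow: push a~b, Bool~b
step 3: unify a ~ b  [subst: {-} | 4 pending]
  bind a := b
step 4: unify Bool ~ b  [subst: {a:=b} | 3 pending]
  bind b := Bool
step 5: unify (Bool -> Bool) ~ (c -> d)  [subst: {a:=b, b:=Bool} | 2 pending]
  -> decompose arrow: push Bool~c, Bool~d
step 6: unify Bool ~ c  [subst: {a:=b, b:=Bool} | 3 pending]
  bind c := Bool
step 7: unify Bool ~ d  [subst: {a:=b, b:=Bool, c:=Bool} | 2 pending]
  bind d := Bool
step 8: unify Int ~ List Bool  [subst: {a:=b, b:=Bool, c:=Bool, d:=Bool} | 1 pending]
  clash: Int vs List Bool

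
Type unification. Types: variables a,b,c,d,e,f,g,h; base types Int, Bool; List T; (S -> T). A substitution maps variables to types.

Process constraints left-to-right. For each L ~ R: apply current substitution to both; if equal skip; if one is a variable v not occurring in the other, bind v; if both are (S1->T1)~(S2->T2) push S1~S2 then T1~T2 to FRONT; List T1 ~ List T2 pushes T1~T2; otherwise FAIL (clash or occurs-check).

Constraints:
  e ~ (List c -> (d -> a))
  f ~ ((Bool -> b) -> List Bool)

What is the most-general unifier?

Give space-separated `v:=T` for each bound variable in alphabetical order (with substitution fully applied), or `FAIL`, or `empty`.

Answer: e:=(List c -> (d -> a)) f:=((Bool -> b) -> List Bool)

Derivation:
step 1: unify e ~ (List c -> (d -> a))  [subst: {-} | 1 pending]
  bind e := (List c -> (d -> a))
step 2: unify f ~ ((Bool -> b) -> List Bool)  [subst: {e:=(List c -> (d -> a))} | 0 pending]
  bind f := ((Bool -> b) -> List Bool)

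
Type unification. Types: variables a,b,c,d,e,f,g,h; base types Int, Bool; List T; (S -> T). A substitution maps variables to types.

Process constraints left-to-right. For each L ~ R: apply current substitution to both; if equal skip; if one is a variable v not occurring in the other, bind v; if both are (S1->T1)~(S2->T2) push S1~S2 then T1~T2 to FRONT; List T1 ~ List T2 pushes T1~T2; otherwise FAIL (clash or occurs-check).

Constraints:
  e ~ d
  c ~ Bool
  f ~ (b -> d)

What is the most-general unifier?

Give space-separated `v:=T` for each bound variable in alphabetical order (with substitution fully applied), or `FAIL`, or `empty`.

step 1: unify e ~ d  [subst: {-} | 2 pending]
  bind e := d
step 2: unify c ~ Bool  [subst: {e:=d} | 1 pending]
  bind c := Bool
step 3: unify f ~ (b -> d)  [subst: {e:=d, c:=Bool} | 0 pending]
  bind f := (b -> d)

Answer: c:=Bool e:=d f:=(b -> d)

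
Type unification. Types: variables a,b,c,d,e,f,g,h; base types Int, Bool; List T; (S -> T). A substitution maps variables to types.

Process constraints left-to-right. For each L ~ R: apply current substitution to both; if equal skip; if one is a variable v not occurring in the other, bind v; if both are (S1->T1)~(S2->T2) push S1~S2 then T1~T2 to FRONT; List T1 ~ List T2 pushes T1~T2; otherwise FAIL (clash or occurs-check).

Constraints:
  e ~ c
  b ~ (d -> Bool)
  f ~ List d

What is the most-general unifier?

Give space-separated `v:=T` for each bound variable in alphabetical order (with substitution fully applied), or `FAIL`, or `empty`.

step 1: unify e ~ c  [subst: {-} | 2 pending]
  bind e := c
step 2: unify b ~ (d -> Bool)  [subst: {e:=c} | 1 pending]
  bind b := (d -> Bool)
step 3: unify f ~ List d  [subst: {e:=c, b:=(d -> Bool)} | 0 pending]
  bind f := List d

Answer: b:=(d -> Bool) e:=c f:=List d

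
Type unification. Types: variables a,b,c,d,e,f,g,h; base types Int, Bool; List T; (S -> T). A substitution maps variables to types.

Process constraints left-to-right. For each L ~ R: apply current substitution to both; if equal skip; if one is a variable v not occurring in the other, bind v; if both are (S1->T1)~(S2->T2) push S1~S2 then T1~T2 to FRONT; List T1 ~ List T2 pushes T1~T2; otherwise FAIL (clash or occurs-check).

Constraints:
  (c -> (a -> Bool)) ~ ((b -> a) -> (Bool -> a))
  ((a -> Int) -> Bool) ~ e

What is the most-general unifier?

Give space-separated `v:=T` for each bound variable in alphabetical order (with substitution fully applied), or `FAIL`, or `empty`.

step 1: unify (c -> (a -> Bool)) ~ ((b -> a) -> (Bool -> a))  [subst: {-} | 1 pending]
  -> decompose arrow: push c~(b -> a), (a -> Bool)~(Bool -> a)
step 2: unify c ~ (b -> a)  [subst: {-} | 2 pending]
  bind c := (b -> a)
step 3: unify (a -> Bool) ~ (Bool -> a)  [subst: {c:=(b -> a)} | 1 pending]
  -> decompose arrow: push a~Bool, Bool~a
step 4: unify a ~ Bool  [subst: {c:=(b -> a)} | 2 pending]
  bind a := Bool
step 5: unify Bool ~ Bool  [subst: {c:=(b -> a), a:=Bool} | 1 pending]
  -> identical, skip
step 6: unify ((Bool -> Int) -> Bool) ~ e  [subst: {c:=(b -> a), a:=Bool} | 0 pending]
  bind e := ((Bool -> Int) -> Bool)

Answer: a:=Bool c:=(b -> Bool) e:=((Bool -> Int) -> Bool)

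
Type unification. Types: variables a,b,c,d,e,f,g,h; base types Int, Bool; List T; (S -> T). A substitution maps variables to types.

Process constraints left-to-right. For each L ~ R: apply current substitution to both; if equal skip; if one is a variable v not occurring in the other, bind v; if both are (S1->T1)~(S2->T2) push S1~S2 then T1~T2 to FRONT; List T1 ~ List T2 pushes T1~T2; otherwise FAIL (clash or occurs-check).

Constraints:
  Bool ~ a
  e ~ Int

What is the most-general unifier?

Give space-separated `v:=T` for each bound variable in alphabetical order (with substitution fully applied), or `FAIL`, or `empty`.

step 1: unify Bool ~ a  [subst: {-} | 1 pending]
  bind a := Bool
step 2: unify e ~ Int  [subst: {a:=Bool} | 0 pending]
  bind e := Int

Answer: a:=Bool e:=Int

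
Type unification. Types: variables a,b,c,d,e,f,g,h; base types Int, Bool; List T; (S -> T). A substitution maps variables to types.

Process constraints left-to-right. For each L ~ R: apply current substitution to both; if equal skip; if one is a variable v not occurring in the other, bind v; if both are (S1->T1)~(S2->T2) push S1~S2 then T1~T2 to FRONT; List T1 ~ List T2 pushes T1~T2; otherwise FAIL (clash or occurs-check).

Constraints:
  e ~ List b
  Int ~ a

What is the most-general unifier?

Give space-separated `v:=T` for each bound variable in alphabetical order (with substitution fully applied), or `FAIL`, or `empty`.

Answer: a:=Int e:=List b

Derivation:
step 1: unify e ~ List b  [subst: {-} | 1 pending]
  bind e := List b
step 2: unify Int ~ a  [subst: {e:=List b} | 0 pending]
  bind a := Int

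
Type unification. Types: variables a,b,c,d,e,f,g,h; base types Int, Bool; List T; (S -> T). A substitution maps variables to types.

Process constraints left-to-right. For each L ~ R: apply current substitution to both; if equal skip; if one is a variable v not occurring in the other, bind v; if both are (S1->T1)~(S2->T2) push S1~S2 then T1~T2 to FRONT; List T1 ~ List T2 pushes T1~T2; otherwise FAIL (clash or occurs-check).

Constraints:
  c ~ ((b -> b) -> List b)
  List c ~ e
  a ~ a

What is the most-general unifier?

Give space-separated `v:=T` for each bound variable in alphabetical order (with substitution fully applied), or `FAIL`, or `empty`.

step 1: unify c ~ ((b -> b) -> List b)  [subst: {-} | 2 pending]
  bind c := ((b -> b) -> List b)
step 2: unify List ((b -> b) -> List b) ~ e  [subst: {c:=((b -> b) -> List b)} | 1 pending]
  bind e := List ((b -> b) -> List b)
step 3: unify a ~ a  [subst: {c:=((b -> b) -> List b), e:=List ((b -> b) -> List b)} | 0 pending]
  -> identical, skip

Answer: c:=((b -> b) -> List b) e:=List ((b -> b) -> List b)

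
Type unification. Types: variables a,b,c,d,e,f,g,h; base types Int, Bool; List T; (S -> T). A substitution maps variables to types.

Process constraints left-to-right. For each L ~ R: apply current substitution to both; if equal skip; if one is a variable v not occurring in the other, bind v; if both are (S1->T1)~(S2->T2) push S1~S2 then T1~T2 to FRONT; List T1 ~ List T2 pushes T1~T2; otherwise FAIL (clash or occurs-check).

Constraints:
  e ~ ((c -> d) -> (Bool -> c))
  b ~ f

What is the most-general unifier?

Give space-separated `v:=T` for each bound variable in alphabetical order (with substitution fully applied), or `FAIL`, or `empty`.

step 1: unify e ~ ((c -> d) -> (Bool -> c))  [subst: {-} | 1 pending]
  bind e := ((c -> d) -> (Bool -> c))
step 2: unify b ~ f  [subst: {e:=((c -> d) -> (Bool -> c))} | 0 pending]
  bind b := f

Answer: b:=f e:=((c -> d) -> (Bool -> c))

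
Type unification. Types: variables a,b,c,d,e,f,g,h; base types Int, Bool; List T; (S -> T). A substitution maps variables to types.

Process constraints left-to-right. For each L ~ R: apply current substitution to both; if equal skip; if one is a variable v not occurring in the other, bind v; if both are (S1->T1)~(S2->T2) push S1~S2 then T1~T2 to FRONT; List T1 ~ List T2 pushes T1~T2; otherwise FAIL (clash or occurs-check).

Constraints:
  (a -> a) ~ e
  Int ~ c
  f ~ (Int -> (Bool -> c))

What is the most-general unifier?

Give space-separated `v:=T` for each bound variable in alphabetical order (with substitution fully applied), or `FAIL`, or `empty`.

Answer: c:=Int e:=(a -> a) f:=(Int -> (Bool -> Int))

Derivation:
step 1: unify (a -> a) ~ e  [subst: {-} | 2 pending]
  bind e := (a -> a)
step 2: unify Int ~ c  [subst: {e:=(a -> a)} | 1 pending]
  bind c := Int
step 3: unify f ~ (Int -> (Bool -> Int))  [subst: {e:=(a -> a), c:=Int} | 0 pending]
  bind f := (Int -> (Bool -> Int))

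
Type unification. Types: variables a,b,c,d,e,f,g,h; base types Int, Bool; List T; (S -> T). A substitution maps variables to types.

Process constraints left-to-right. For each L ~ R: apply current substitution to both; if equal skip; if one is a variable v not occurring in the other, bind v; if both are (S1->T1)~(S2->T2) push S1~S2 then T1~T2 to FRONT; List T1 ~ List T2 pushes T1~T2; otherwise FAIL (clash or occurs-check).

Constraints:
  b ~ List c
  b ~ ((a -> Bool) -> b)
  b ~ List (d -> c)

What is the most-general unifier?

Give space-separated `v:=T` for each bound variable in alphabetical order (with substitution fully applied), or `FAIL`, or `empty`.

Answer: FAIL

Derivation:
step 1: unify b ~ List c  [subst: {-} | 2 pending]
  bind b := List c
step 2: unify List c ~ ((a -> Bool) -> List c)  [subst: {b:=List c} | 1 pending]
  clash: List c vs ((a -> Bool) -> List c)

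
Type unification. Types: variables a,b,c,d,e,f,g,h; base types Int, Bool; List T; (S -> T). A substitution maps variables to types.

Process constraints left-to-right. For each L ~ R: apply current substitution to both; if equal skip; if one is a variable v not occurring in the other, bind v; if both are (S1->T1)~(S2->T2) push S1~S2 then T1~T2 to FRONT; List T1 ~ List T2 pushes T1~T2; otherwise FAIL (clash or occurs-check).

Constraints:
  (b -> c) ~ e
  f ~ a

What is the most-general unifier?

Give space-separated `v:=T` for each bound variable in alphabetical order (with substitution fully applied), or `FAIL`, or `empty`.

step 1: unify (b -> c) ~ e  [subst: {-} | 1 pending]
  bind e := (b -> c)
step 2: unify f ~ a  [subst: {e:=(b -> c)} | 0 pending]
  bind f := a

Answer: e:=(b -> c) f:=a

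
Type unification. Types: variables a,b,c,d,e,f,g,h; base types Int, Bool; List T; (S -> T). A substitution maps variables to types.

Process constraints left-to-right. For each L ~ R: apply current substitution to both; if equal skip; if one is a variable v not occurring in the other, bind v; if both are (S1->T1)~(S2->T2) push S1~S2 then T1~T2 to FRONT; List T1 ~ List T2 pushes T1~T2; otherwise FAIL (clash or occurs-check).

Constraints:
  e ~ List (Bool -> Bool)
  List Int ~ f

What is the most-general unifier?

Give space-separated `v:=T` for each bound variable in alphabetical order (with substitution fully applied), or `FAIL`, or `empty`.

Answer: e:=List (Bool -> Bool) f:=List Int

Derivation:
step 1: unify e ~ List (Bool -> Bool)  [subst: {-} | 1 pending]
  bind e := List (Bool -> Bool)
step 2: unify List Int ~ f  [subst: {e:=List (Bool -> Bool)} | 0 pending]
  bind f := List Int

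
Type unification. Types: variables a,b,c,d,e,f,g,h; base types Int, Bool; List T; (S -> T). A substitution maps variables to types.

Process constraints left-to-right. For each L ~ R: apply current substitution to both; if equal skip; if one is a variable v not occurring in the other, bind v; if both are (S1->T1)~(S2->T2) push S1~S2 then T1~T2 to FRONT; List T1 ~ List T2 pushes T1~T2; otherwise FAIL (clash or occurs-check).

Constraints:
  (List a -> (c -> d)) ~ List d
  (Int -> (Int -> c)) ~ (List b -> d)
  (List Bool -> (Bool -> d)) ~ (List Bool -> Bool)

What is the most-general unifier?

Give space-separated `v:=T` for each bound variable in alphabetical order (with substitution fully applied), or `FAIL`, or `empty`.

step 1: unify (List a -> (c -> d)) ~ List d  [subst: {-} | 2 pending]
  clash: (List a -> (c -> d)) vs List d

Answer: FAIL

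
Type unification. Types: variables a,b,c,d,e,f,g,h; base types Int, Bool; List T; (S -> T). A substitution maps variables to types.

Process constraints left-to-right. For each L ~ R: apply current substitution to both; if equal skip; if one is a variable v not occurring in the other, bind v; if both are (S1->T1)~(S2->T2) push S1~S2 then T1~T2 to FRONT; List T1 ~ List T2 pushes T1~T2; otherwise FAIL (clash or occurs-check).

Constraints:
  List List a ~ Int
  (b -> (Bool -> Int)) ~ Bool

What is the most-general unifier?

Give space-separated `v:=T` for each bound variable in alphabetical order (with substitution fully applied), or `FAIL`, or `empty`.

Answer: FAIL

Derivation:
step 1: unify List List a ~ Int  [subst: {-} | 1 pending]
  clash: List List a vs Int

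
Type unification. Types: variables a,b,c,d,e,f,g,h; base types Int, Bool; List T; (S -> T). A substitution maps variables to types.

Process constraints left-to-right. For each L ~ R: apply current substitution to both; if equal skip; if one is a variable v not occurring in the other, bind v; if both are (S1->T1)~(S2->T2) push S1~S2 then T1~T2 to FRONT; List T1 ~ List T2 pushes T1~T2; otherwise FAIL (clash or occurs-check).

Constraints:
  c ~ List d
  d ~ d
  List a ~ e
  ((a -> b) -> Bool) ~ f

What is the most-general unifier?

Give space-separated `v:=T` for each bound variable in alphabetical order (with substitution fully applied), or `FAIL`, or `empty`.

step 1: unify c ~ List d  [subst: {-} | 3 pending]
  bind c := List d
step 2: unify d ~ d  [subst: {c:=List d} | 2 pending]
  -> identical, skip
step 3: unify List a ~ e  [subst: {c:=List d} | 1 pending]
  bind e := List a
step 4: unify ((a -> b) -> Bool) ~ f  [subst: {c:=List d, e:=List a} | 0 pending]
  bind f := ((a -> b) -> Bool)

Answer: c:=List d e:=List a f:=((a -> b) -> Bool)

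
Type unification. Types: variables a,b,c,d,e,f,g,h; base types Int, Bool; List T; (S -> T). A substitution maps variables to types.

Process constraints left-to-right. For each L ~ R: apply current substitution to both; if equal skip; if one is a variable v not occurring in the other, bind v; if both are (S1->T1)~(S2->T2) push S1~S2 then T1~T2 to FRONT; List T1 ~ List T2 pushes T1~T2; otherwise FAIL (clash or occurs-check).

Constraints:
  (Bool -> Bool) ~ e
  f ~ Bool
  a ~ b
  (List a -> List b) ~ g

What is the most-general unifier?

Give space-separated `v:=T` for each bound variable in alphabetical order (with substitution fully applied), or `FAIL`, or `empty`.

step 1: unify (Bool -> Bool) ~ e  [subst: {-} | 3 pending]
  bind e := (Bool -> Bool)
step 2: unify f ~ Bool  [subst: {e:=(Bool -> Bool)} | 2 pending]
  bind f := Bool
step 3: unify a ~ b  [subst: {e:=(Bool -> Bool), f:=Bool} | 1 pending]
  bind a := b
step 4: unify (List b -> List b) ~ g  [subst: {e:=(Bool -> Bool), f:=Bool, a:=b} | 0 pending]
  bind g := (List b -> List b)

Answer: a:=b e:=(Bool -> Bool) f:=Bool g:=(List b -> List b)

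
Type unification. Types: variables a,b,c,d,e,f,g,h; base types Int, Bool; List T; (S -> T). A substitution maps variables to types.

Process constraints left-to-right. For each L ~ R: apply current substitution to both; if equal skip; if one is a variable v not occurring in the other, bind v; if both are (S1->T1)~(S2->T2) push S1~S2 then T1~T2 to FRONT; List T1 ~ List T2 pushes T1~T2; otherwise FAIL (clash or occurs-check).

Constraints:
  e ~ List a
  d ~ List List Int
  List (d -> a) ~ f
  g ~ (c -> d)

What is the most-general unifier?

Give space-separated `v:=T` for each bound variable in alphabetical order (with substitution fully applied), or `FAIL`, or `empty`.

step 1: unify e ~ List a  [subst: {-} | 3 pending]
  bind e := List a
step 2: unify d ~ List List Int  [subst: {e:=List a} | 2 pending]
  bind d := List List Int
step 3: unify List (List List Int -> a) ~ f  [subst: {e:=List a, d:=List List Int} | 1 pending]
  bind f := List (List List Int -> a)
step 4: unify g ~ (c -> List List Int)  [subst: {e:=List a, d:=List List Int, f:=List (List List Int -> a)} | 0 pending]
  bind g := (c -> List List Int)

Answer: d:=List List Int e:=List a f:=List (List List Int -> a) g:=(c -> List List Int)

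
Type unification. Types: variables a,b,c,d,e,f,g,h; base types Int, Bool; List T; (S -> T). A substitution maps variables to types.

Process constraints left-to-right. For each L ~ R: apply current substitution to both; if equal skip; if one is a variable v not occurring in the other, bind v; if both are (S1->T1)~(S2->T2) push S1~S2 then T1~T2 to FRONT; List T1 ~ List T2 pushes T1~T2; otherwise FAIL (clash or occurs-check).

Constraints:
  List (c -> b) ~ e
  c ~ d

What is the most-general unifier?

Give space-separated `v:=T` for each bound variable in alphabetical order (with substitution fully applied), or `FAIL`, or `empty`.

step 1: unify List (c -> b) ~ e  [subst: {-} | 1 pending]
  bind e := List (c -> b)
step 2: unify c ~ d  [subst: {e:=List (c -> b)} | 0 pending]
  bind c := d

Answer: c:=d e:=List (d -> b)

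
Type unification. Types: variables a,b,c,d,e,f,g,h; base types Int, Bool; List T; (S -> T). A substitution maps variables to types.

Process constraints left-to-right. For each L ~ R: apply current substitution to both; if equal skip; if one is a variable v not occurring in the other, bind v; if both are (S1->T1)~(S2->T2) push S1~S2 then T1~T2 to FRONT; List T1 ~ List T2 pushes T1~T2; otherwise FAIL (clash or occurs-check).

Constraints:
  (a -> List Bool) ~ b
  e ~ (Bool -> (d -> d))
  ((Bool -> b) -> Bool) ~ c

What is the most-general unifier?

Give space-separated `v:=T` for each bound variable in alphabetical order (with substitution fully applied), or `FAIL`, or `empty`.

step 1: unify (a -> List Bool) ~ b  [subst: {-} | 2 pending]
  bind b := (a -> List Bool)
step 2: unify e ~ (Bool -> (d -> d))  [subst: {b:=(a -> List Bool)} | 1 pending]
  bind e := (Bool -> (d -> d))
step 3: unify ((Bool -> (a -> List Bool)) -> Bool) ~ c  [subst: {b:=(a -> List Bool), e:=(Bool -> (d -> d))} | 0 pending]
  bind c := ((Bool -> (a -> List Bool)) -> Bool)

Answer: b:=(a -> List Bool) c:=((Bool -> (a -> List Bool)) -> Bool) e:=(Bool -> (d -> d))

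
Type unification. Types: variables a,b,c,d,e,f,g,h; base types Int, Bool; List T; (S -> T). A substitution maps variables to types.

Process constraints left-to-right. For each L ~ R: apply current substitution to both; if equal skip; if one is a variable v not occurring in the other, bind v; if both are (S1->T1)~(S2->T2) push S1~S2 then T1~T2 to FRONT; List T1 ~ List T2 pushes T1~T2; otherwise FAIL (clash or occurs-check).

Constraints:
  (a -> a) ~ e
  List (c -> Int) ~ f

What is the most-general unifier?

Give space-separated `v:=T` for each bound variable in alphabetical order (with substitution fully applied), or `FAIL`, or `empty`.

Answer: e:=(a -> a) f:=List (c -> Int)

Derivation:
step 1: unify (a -> a) ~ e  [subst: {-} | 1 pending]
  bind e := (a -> a)
step 2: unify List (c -> Int) ~ f  [subst: {e:=(a -> a)} | 0 pending]
  bind f := List (c -> Int)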